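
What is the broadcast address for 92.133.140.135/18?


Network: 92.133.128.0/18
Host bits = 14
Set all host bits to 1:
Broadcast: 92.133.191.255


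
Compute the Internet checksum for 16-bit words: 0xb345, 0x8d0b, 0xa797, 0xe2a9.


Sum all words (with carry folding):
+ 0xb345 = 0xb345
+ 0x8d0b = 0x4051
+ 0xa797 = 0xe7e8
+ 0xe2a9 = 0xca92
One's complement: ~0xca92
Checksum = 0x356d


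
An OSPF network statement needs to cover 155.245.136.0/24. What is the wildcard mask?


Subnet mask: 255.255.255.0
Wildcard = 255.255.255.255 - subnet mask
255 - 255 = 0
255 - 255 = 0
255 - 255 = 0
255 - 0 = 255
Wildcard: 0.0.0.255


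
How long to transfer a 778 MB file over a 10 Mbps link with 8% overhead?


Effective throughput = 10 * (1 - 8/100) = 9.2 Mbps
File size in Mb = 778 * 8 = 6224 Mb
Time = 6224 / 9.2
Time = 676.5217 seconds


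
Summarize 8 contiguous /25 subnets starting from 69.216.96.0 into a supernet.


Original prefix: /25
Number of subnets: 8 = 2^3
New prefix = 25 - 3 = 22
Supernet: 69.216.96.0/22


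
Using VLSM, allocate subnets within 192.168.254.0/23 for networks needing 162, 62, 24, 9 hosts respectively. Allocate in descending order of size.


162 hosts -> /24 (254 usable): 192.168.254.0/24
62 hosts -> /26 (62 usable): 192.168.255.0/26
24 hosts -> /27 (30 usable): 192.168.255.64/27
9 hosts -> /28 (14 usable): 192.168.255.96/28
Allocation: 192.168.254.0/24 (162 hosts, 254 usable); 192.168.255.0/26 (62 hosts, 62 usable); 192.168.255.64/27 (24 hosts, 30 usable); 192.168.255.96/28 (9 hosts, 14 usable)


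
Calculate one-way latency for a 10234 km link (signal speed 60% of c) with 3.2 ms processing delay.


Speed = 0.6 * 3e5 km/s = 180000 km/s
Propagation delay = 10234 / 180000 = 0.0569 s = 56.8556 ms
Processing delay = 3.2 ms
Total one-way latency = 60.0556 ms


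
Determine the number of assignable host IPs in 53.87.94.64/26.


Host bits = 32 - 26 = 6
Total addresses = 2^6 = 64
Usable = total - 2 (network and broadcast)
Usable hosts: 62


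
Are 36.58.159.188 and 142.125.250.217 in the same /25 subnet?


Mask: 255.255.255.128
36.58.159.188 AND mask = 36.58.159.128
142.125.250.217 AND mask = 142.125.250.128
No, different subnets (36.58.159.128 vs 142.125.250.128)


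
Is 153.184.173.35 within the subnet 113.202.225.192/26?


Subnet network: 113.202.225.192
Test IP AND mask: 153.184.173.0
No, 153.184.173.35 is not in 113.202.225.192/26


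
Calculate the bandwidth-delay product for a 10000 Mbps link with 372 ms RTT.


BDP = bandwidth * RTT
= 10000 Mbps * 372 ms
= 10000 * 1e6 * 372 / 1000 bits
= 3720000000 bits
= 465000000 bytes
= 454101.5625 KB
BDP = 3720000000 bits (465000000 bytes)


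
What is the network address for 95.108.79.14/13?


IP:   01011111.01101100.01001111.00001110
Mask: 11111111.11111000.00000000.00000000
AND operation:
Net:  01011111.01101000.00000000.00000000
Network: 95.104.0.0/13


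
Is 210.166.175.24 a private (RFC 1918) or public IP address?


RFC 1918 private ranges:
  10.0.0.0/8 (10.0.0.0 - 10.255.255.255)
  172.16.0.0/12 (172.16.0.0 - 172.31.255.255)
  192.168.0.0/16 (192.168.0.0 - 192.168.255.255)
Public (not in any RFC 1918 range)


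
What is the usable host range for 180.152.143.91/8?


Network: 180.0.0.0
Broadcast: 180.255.255.255
First usable = network + 1
Last usable = broadcast - 1
Range: 180.0.0.1 to 180.255.255.254


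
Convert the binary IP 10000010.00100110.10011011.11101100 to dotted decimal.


10000010 = 130
00100110 = 38
10011011 = 155
11101100 = 236
IP: 130.38.155.236


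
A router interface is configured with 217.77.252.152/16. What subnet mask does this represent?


/16 means 16 network bits, 16 host bits
Binary: 11111111111111110000000000000000
Mask: 255.255.0.0


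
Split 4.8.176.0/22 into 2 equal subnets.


New prefix = 22 + 1 = 23
Each subnet has 512 addresses
  4.8.176.0/23
  4.8.178.0/23
Subnets: 4.8.176.0/23, 4.8.178.0/23


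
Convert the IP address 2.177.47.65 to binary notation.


2 = 00000010
177 = 10110001
47 = 00101111
65 = 01000001
Binary: 00000010.10110001.00101111.01000001


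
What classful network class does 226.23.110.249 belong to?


First octet: 226
Binary: 11100010
1110xxxx -> Class D (224-239)
Class D (multicast), default mask N/A


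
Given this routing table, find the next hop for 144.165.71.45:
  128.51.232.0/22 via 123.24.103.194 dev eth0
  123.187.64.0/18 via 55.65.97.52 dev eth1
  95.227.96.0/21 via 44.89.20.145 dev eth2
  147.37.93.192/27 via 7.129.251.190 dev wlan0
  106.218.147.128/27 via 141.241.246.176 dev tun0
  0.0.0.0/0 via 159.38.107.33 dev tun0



Longest prefix match for 144.165.71.45:
  /22 128.51.232.0: no
  /18 123.187.64.0: no
  /21 95.227.96.0: no
  /27 147.37.93.192: no
  /27 106.218.147.128: no
  /0 0.0.0.0: MATCH
Selected: next-hop 159.38.107.33 via tun0 (matched /0)


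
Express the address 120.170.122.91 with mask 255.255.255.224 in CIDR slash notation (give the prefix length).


Binary: 11111111.11111111.11111111.11100000
Count leading 1s
Prefix: /27


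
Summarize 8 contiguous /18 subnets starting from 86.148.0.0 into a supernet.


Original prefix: /18
Number of subnets: 8 = 2^3
New prefix = 18 - 3 = 15
Supernet: 86.148.0.0/15


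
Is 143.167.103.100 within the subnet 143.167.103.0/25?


Subnet network: 143.167.103.0
Test IP AND mask: 143.167.103.0
Yes, 143.167.103.100 is in 143.167.103.0/25


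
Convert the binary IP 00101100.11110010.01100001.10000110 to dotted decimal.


00101100 = 44
11110010 = 242
01100001 = 97
10000110 = 134
IP: 44.242.97.134


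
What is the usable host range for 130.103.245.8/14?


Network: 130.100.0.0
Broadcast: 130.103.255.255
First usable = network + 1
Last usable = broadcast - 1
Range: 130.100.0.1 to 130.103.255.254


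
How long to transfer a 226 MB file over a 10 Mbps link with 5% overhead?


Effective throughput = 10 * (1 - 5/100) = 9.5 Mbps
File size in Mb = 226 * 8 = 1808 Mb
Time = 1808 / 9.5
Time = 190.3158 seconds


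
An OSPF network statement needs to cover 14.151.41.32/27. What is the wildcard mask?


Subnet mask: 255.255.255.224
Wildcard = 255.255.255.255 - subnet mask
255 - 255 = 0
255 - 255 = 0
255 - 255 = 0
255 - 224 = 31
Wildcard: 0.0.0.31


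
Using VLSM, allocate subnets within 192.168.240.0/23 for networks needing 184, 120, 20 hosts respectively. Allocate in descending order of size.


184 hosts -> /24 (254 usable): 192.168.240.0/24
120 hosts -> /25 (126 usable): 192.168.241.0/25
20 hosts -> /27 (30 usable): 192.168.241.128/27
Allocation: 192.168.240.0/24 (184 hosts, 254 usable); 192.168.241.0/25 (120 hosts, 126 usable); 192.168.241.128/27 (20 hosts, 30 usable)


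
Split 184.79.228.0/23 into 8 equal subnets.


New prefix = 23 + 3 = 26
Each subnet has 64 addresses
  184.79.228.0/26
  184.79.228.64/26
  184.79.228.128/26
  184.79.228.192/26
  184.79.229.0/26
  184.79.229.64/26
  184.79.229.128/26
  184.79.229.192/26
Subnets: 184.79.228.0/26, 184.79.228.64/26, 184.79.228.128/26, 184.79.228.192/26, 184.79.229.0/26, 184.79.229.64/26, 184.79.229.128/26, 184.79.229.192/26


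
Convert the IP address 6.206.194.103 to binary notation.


6 = 00000110
206 = 11001110
194 = 11000010
103 = 01100111
Binary: 00000110.11001110.11000010.01100111


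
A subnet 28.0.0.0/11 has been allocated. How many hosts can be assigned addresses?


Host bits = 32 - 11 = 21
Total addresses = 2^21 = 2097152
Usable = total - 2 (network and broadcast)
Usable hosts: 2097150


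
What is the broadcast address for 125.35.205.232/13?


Network: 125.32.0.0/13
Host bits = 19
Set all host bits to 1:
Broadcast: 125.39.255.255


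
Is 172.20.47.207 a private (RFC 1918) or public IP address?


RFC 1918 private ranges:
  10.0.0.0/8 (10.0.0.0 - 10.255.255.255)
  172.16.0.0/12 (172.16.0.0 - 172.31.255.255)
  192.168.0.0/16 (192.168.0.0 - 192.168.255.255)
Private (in 172.16.0.0/12)


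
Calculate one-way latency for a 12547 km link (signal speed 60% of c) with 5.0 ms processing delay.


Speed = 0.6 * 3e5 km/s = 180000 km/s
Propagation delay = 12547 / 180000 = 0.0697 s = 69.7056 ms
Processing delay = 5.0 ms
Total one-way latency = 74.7056 ms


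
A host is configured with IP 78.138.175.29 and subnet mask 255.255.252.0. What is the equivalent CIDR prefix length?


Binary: 11111111.11111111.11111100.00000000
Count leading 1s
Prefix: /22


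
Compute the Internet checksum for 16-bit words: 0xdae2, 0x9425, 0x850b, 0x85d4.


Sum all words (with carry folding):
+ 0xdae2 = 0xdae2
+ 0x9425 = 0x6f08
+ 0x850b = 0xf413
+ 0x85d4 = 0x79e8
One's complement: ~0x79e8
Checksum = 0x8617


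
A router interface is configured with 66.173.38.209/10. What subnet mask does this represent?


/10 means 10 network bits, 22 host bits
Binary: 11111111110000000000000000000000
Mask: 255.192.0.0


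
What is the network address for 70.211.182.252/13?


IP:   01000110.11010011.10110110.11111100
Mask: 11111111.11111000.00000000.00000000
AND operation:
Net:  01000110.11010000.00000000.00000000
Network: 70.208.0.0/13


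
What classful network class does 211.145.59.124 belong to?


First octet: 211
Binary: 11010011
110xxxxx -> Class C (192-223)
Class C, default mask 255.255.255.0 (/24)


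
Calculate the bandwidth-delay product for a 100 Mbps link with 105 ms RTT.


BDP = bandwidth * RTT
= 100 Mbps * 105 ms
= 100 * 1e6 * 105 / 1000 bits
= 10500000 bits
= 1312500 bytes
= 1281.7383 KB
BDP = 10500000 bits (1312500 bytes)


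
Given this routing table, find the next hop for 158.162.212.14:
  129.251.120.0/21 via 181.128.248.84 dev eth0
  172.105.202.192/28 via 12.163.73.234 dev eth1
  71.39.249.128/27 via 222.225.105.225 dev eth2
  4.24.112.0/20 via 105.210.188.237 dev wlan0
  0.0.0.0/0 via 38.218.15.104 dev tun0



Longest prefix match for 158.162.212.14:
  /21 129.251.120.0: no
  /28 172.105.202.192: no
  /27 71.39.249.128: no
  /20 4.24.112.0: no
  /0 0.0.0.0: MATCH
Selected: next-hop 38.218.15.104 via tun0 (matched /0)


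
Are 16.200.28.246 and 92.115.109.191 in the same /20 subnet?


Mask: 255.255.240.0
16.200.28.246 AND mask = 16.200.16.0
92.115.109.191 AND mask = 92.115.96.0
No, different subnets (16.200.16.0 vs 92.115.96.0)


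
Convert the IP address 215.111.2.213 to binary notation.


215 = 11010111
111 = 01101111
2 = 00000010
213 = 11010101
Binary: 11010111.01101111.00000010.11010101


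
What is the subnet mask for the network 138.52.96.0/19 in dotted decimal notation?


/19 means 19 network bits, 13 host bits
Binary: 11111111111111111110000000000000
Mask: 255.255.224.0


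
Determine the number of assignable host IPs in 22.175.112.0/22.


Host bits = 32 - 22 = 10
Total addresses = 2^10 = 1024
Usable = total - 2 (network and broadcast)
Usable hosts: 1022


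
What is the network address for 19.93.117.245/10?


IP:   00010011.01011101.01110101.11110101
Mask: 11111111.11000000.00000000.00000000
AND operation:
Net:  00010011.01000000.00000000.00000000
Network: 19.64.0.0/10


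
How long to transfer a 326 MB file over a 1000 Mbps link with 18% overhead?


Effective throughput = 1000 * (1 - 18/100) = 820.0 Mbps
File size in Mb = 326 * 8 = 2608 Mb
Time = 2608 / 820.0
Time = 3.1805 seconds


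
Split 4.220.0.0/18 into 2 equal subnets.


New prefix = 18 + 1 = 19
Each subnet has 8192 addresses
  4.220.0.0/19
  4.220.32.0/19
Subnets: 4.220.0.0/19, 4.220.32.0/19


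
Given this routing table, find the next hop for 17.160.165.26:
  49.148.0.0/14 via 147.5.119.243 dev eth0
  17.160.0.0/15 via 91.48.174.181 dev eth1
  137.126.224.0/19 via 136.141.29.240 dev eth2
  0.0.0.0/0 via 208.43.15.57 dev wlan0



Longest prefix match for 17.160.165.26:
  /14 49.148.0.0: no
  /15 17.160.0.0: MATCH
  /19 137.126.224.0: no
  /0 0.0.0.0: MATCH
Selected: next-hop 91.48.174.181 via eth1 (matched /15)


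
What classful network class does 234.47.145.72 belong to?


First octet: 234
Binary: 11101010
1110xxxx -> Class D (224-239)
Class D (multicast), default mask N/A


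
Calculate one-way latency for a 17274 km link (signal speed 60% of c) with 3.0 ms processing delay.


Speed = 0.6 * 3e5 km/s = 180000 km/s
Propagation delay = 17274 / 180000 = 0.096 s = 95.9667 ms
Processing delay = 3.0 ms
Total one-way latency = 98.9667 ms


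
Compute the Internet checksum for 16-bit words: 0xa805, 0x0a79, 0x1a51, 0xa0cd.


Sum all words (with carry folding):
+ 0xa805 = 0xa805
+ 0x0a79 = 0xb27e
+ 0x1a51 = 0xcccf
+ 0xa0cd = 0x6d9d
One's complement: ~0x6d9d
Checksum = 0x9262


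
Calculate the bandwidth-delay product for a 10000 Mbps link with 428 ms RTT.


BDP = bandwidth * RTT
= 10000 Mbps * 428 ms
= 10000 * 1e6 * 428 / 1000 bits
= 4280000000 bits
= 535000000 bytes
= 522460.9375 KB
BDP = 4280000000 bits (535000000 bytes)


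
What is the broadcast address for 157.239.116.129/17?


Network: 157.239.0.0/17
Host bits = 15
Set all host bits to 1:
Broadcast: 157.239.127.255


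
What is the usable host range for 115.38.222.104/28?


Network: 115.38.222.96
Broadcast: 115.38.222.111
First usable = network + 1
Last usable = broadcast - 1
Range: 115.38.222.97 to 115.38.222.110


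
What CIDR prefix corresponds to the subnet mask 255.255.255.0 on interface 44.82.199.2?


Binary: 11111111.11111111.11111111.00000000
Count leading 1s
Prefix: /24


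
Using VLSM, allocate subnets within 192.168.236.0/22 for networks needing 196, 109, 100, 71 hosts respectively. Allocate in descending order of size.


196 hosts -> /24 (254 usable): 192.168.236.0/24
109 hosts -> /25 (126 usable): 192.168.237.0/25
100 hosts -> /25 (126 usable): 192.168.237.128/25
71 hosts -> /25 (126 usable): 192.168.238.0/25
Allocation: 192.168.236.0/24 (196 hosts, 254 usable); 192.168.237.0/25 (109 hosts, 126 usable); 192.168.237.128/25 (100 hosts, 126 usable); 192.168.238.0/25 (71 hosts, 126 usable)


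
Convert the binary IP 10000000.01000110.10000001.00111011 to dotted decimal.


10000000 = 128
01000110 = 70
10000001 = 129
00111011 = 59
IP: 128.70.129.59


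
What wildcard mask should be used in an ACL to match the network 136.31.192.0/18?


Subnet mask: 255.255.192.0
Wildcard = 255.255.255.255 - subnet mask
255 - 255 = 0
255 - 255 = 0
255 - 192 = 63
255 - 0 = 255
Wildcard: 0.0.63.255


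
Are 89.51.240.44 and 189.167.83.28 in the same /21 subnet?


Mask: 255.255.248.0
89.51.240.44 AND mask = 89.51.240.0
189.167.83.28 AND mask = 189.167.80.0
No, different subnets (89.51.240.0 vs 189.167.80.0)


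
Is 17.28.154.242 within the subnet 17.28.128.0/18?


Subnet network: 17.28.128.0
Test IP AND mask: 17.28.128.0
Yes, 17.28.154.242 is in 17.28.128.0/18


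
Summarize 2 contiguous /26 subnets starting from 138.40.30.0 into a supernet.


Original prefix: /26
Number of subnets: 2 = 2^1
New prefix = 26 - 1 = 25
Supernet: 138.40.30.0/25


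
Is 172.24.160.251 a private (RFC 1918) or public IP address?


RFC 1918 private ranges:
  10.0.0.0/8 (10.0.0.0 - 10.255.255.255)
  172.16.0.0/12 (172.16.0.0 - 172.31.255.255)
  192.168.0.0/16 (192.168.0.0 - 192.168.255.255)
Private (in 172.16.0.0/12)


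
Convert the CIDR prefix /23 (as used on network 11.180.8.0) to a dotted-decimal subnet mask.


/23 means 23 network bits, 9 host bits
Binary: 11111111111111111111111000000000
Mask: 255.255.254.0


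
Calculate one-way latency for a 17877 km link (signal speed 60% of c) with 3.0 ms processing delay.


Speed = 0.6 * 3e5 km/s = 180000 km/s
Propagation delay = 17877 / 180000 = 0.0993 s = 99.3167 ms
Processing delay = 3.0 ms
Total one-way latency = 102.3167 ms


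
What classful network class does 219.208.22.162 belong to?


First octet: 219
Binary: 11011011
110xxxxx -> Class C (192-223)
Class C, default mask 255.255.255.0 (/24)


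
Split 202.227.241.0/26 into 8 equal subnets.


New prefix = 26 + 3 = 29
Each subnet has 8 addresses
  202.227.241.0/29
  202.227.241.8/29
  202.227.241.16/29
  202.227.241.24/29
  202.227.241.32/29
  202.227.241.40/29
  202.227.241.48/29
  202.227.241.56/29
Subnets: 202.227.241.0/29, 202.227.241.8/29, 202.227.241.16/29, 202.227.241.24/29, 202.227.241.32/29, 202.227.241.40/29, 202.227.241.48/29, 202.227.241.56/29


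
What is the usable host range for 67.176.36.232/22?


Network: 67.176.36.0
Broadcast: 67.176.39.255
First usable = network + 1
Last usable = broadcast - 1
Range: 67.176.36.1 to 67.176.39.254


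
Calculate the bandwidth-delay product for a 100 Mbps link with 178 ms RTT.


BDP = bandwidth * RTT
= 100 Mbps * 178 ms
= 100 * 1e6 * 178 / 1000 bits
= 17800000 bits
= 2225000 bytes
= 2172.8516 KB
BDP = 17800000 bits (2225000 bytes)


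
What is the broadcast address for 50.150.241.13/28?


Network: 50.150.241.0/28
Host bits = 4
Set all host bits to 1:
Broadcast: 50.150.241.15


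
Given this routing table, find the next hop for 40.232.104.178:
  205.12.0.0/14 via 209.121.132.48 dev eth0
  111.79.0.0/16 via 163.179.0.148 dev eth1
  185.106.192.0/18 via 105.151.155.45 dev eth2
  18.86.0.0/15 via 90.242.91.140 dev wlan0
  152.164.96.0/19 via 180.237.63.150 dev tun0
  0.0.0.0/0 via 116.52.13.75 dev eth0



Longest prefix match for 40.232.104.178:
  /14 205.12.0.0: no
  /16 111.79.0.0: no
  /18 185.106.192.0: no
  /15 18.86.0.0: no
  /19 152.164.96.0: no
  /0 0.0.0.0: MATCH
Selected: next-hop 116.52.13.75 via eth0 (matched /0)


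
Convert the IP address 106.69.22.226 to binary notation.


106 = 01101010
69 = 01000101
22 = 00010110
226 = 11100010
Binary: 01101010.01000101.00010110.11100010


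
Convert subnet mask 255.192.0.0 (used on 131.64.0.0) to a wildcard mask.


Subnet mask: 255.192.0.0
Wildcard = 255.255.255.255 - subnet mask
255 - 255 = 0
255 - 192 = 63
255 - 0 = 255
255 - 0 = 255
Wildcard: 0.63.255.255


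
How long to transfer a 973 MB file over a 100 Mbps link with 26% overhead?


Effective throughput = 100 * (1 - 26/100) = 74 Mbps
File size in Mb = 973 * 8 = 7784 Mb
Time = 7784 / 74
Time = 105.1892 seconds


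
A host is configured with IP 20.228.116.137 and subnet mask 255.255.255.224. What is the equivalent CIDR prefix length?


Binary: 11111111.11111111.11111111.11100000
Count leading 1s
Prefix: /27


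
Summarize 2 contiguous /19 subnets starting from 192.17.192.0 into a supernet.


Original prefix: /19
Number of subnets: 2 = 2^1
New prefix = 19 - 1 = 18
Supernet: 192.17.192.0/18


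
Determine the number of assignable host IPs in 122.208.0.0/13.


Host bits = 32 - 13 = 19
Total addresses = 2^19 = 524288
Usable = total - 2 (network and broadcast)
Usable hosts: 524286


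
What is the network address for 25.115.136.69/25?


IP:   00011001.01110011.10001000.01000101
Mask: 11111111.11111111.11111111.10000000
AND operation:
Net:  00011001.01110011.10001000.00000000
Network: 25.115.136.0/25


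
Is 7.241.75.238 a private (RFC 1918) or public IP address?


RFC 1918 private ranges:
  10.0.0.0/8 (10.0.0.0 - 10.255.255.255)
  172.16.0.0/12 (172.16.0.0 - 172.31.255.255)
  192.168.0.0/16 (192.168.0.0 - 192.168.255.255)
Public (not in any RFC 1918 range)


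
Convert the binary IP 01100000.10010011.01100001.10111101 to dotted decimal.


01100000 = 96
10010011 = 147
01100001 = 97
10111101 = 189
IP: 96.147.97.189


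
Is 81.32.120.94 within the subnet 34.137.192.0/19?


Subnet network: 34.137.192.0
Test IP AND mask: 81.32.96.0
No, 81.32.120.94 is not in 34.137.192.0/19


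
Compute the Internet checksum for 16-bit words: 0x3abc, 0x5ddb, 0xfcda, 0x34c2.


Sum all words (with carry folding):
+ 0x3abc = 0x3abc
+ 0x5ddb = 0x9897
+ 0xfcda = 0x9572
+ 0x34c2 = 0xca34
One's complement: ~0xca34
Checksum = 0x35cb


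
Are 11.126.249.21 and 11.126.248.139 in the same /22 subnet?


Mask: 255.255.252.0
11.126.249.21 AND mask = 11.126.248.0
11.126.248.139 AND mask = 11.126.248.0
Yes, same subnet (11.126.248.0)


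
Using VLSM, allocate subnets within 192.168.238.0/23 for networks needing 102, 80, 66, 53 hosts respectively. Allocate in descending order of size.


102 hosts -> /25 (126 usable): 192.168.238.0/25
80 hosts -> /25 (126 usable): 192.168.238.128/25
66 hosts -> /25 (126 usable): 192.168.239.0/25
53 hosts -> /26 (62 usable): 192.168.239.128/26
Allocation: 192.168.238.0/25 (102 hosts, 126 usable); 192.168.238.128/25 (80 hosts, 126 usable); 192.168.239.0/25 (66 hosts, 126 usable); 192.168.239.128/26 (53 hosts, 62 usable)


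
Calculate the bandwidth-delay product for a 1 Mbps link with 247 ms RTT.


BDP = bandwidth * RTT
= 1 Mbps * 247 ms
= 1 * 1e6 * 247 / 1000 bits
= 247000 bits
= 30875 bytes
= 30.1514 KB
BDP = 247000 bits (30875 bytes)


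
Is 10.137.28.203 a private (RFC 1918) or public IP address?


RFC 1918 private ranges:
  10.0.0.0/8 (10.0.0.0 - 10.255.255.255)
  172.16.0.0/12 (172.16.0.0 - 172.31.255.255)
  192.168.0.0/16 (192.168.0.0 - 192.168.255.255)
Private (in 10.0.0.0/8)


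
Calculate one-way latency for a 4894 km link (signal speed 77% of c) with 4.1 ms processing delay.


Speed = 0.77 * 3e5 km/s = 231000 km/s
Propagation delay = 4894 / 231000 = 0.0212 s = 21.1861 ms
Processing delay = 4.1 ms
Total one-way latency = 25.2861 ms


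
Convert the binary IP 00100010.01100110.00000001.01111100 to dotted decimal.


00100010 = 34
01100110 = 102
00000001 = 1
01111100 = 124
IP: 34.102.1.124


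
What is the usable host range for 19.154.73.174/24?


Network: 19.154.73.0
Broadcast: 19.154.73.255
First usable = network + 1
Last usable = broadcast - 1
Range: 19.154.73.1 to 19.154.73.254


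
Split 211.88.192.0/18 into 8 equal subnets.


New prefix = 18 + 3 = 21
Each subnet has 2048 addresses
  211.88.192.0/21
  211.88.200.0/21
  211.88.208.0/21
  211.88.216.0/21
  211.88.224.0/21
  211.88.232.0/21
  211.88.240.0/21
  211.88.248.0/21
Subnets: 211.88.192.0/21, 211.88.200.0/21, 211.88.208.0/21, 211.88.216.0/21, 211.88.224.0/21, 211.88.232.0/21, 211.88.240.0/21, 211.88.248.0/21


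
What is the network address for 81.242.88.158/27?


IP:   01010001.11110010.01011000.10011110
Mask: 11111111.11111111.11111111.11100000
AND operation:
Net:  01010001.11110010.01011000.10000000
Network: 81.242.88.128/27


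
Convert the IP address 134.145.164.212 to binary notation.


134 = 10000110
145 = 10010001
164 = 10100100
212 = 11010100
Binary: 10000110.10010001.10100100.11010100


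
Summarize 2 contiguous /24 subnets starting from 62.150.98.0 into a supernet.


Original prefix: /24
Number of subnets: 2 = 2^1
New prefix = 24 - 1 = 23
Supernet: 62.150.98.0/23


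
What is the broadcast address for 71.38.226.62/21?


Network: 71.38.224.0/21
Host bits = 11
Set all host bits to 1:
Broadcast: 71.38.231.255


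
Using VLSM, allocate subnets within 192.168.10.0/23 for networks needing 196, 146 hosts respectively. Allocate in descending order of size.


196 hosts -> /24 (254 usable): 192.168.10.0/24
146 hosts -> /24 (254 usable): 192.168.11.0/24
Allocation: 192.168.10.0/24 (196 hosts, 254 usable); 192.168.11.0/24 (146 hosts, 254 usable)


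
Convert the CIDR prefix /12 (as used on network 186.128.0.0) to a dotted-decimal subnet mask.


/12 means 12 network bits, 20 host bits
Binary: 11111111111100000000000000000000
Mask: 255.240.0.0


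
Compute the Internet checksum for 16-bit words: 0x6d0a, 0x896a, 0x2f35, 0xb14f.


Sum all words (with carry folding):
+ 0x6d0a = 0x6d0a
+ 0x896a = 0xf674
+ 0x2f35 = 0x25aa
+ 0xb14f = 0xd6f9
One's complement: ~0xd6f9
Checksum = 0x2906


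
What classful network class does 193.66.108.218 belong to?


First octet: 193
Binary: 11000001
110xxxxx -> Class C (192-223)
Class C, default mask 255.255.255.0 (/24)


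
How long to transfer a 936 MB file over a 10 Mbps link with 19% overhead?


Effective throughput = 10 * (1 - 19/100) = 8.1 Mbps
File size in Mb = 936 * 8 = 7488 Mb
Time = 7488 / 8.1
Time = 924.4444 seconds


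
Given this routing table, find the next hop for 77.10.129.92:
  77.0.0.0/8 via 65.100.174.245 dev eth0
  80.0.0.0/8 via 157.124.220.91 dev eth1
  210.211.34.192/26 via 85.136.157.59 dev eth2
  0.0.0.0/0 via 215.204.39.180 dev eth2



Longest prefix match for 77.10.129.92:
  /8 77.0.0.0: MATCH
  /8 80.0.0.0: no
  /26 210.211.34.192: no
  /0 0.0.0.0: MATCH
Selected: next-hop 65.100.174.245 via eth0 (matched /8)


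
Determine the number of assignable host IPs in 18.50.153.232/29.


Host bits = 32 - 29 = 3
Total addresses = 2^3 = 8
Usable = total - 2 (network and broadcast)
Usable hosts: 6


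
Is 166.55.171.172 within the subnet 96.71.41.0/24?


Subnet network: 96.71.41.0
Test IP AND mask: 166.55.171.0
No, 166.55.171.172 is not in 96.71.41.0/24


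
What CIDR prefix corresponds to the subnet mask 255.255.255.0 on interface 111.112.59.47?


Binary: 11111111.11111111.11111111.00000000
Count leading 1s
Prefix: /24


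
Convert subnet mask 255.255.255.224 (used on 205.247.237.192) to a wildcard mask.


Subnet mask: 255.255.255.224
Wildcard = 255.255.255.255 - subnet mask
255 - 255 = 0
255 - 255 = 0
255 - 255 = 0
255 - 224 = 31
Wildcard: 0.0.0.31


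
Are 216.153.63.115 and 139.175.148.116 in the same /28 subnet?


Mask: 255.255.255.240
216.153.63.115 AND mask = 216.153.63.112
139.175.148.116 AND mask = 139.175.148.112
No, different subnets (216.153.63.112 vs 139.175.148.112)


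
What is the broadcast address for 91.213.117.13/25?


Network: 91.213.117.0/25
Host bits = 7
Set all host bits to 1:
Broadcast: 91.213.117.127


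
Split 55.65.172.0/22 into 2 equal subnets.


New prefix = 22 + 1 = 23
Each subnet has 512 addresses
  55.65.172.0/23
  55.65.174.0/23
Subnets: 55.65.172.0/23, 55.65.174.0/23


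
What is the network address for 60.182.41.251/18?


IP:   00111100.10110110.00101001.11111011
Mask: 11111111.11111111.11000000.00000000
AND operation:
Net:  00111100.10110110.00000000.00000000
Network: 60.182.0.0/18


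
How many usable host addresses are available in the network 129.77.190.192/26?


Host bits = 32 - 26 = 6
Total addresses = 2^6 = 64
Usable = total - 2 (network and broadcast)
Usable hosts: 62


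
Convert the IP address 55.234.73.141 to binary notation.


55 = 00110111
234 = 11101010
73 = 01001001
141 = 10001101
Binary: 00110111.11101010.01001001.10001101


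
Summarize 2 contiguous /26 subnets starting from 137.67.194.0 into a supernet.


Original prefix: /26
Number of subnets: 2 = 2^1
New prefix = 26 - 1 = 25
Supernet: 137.67.194.0/25


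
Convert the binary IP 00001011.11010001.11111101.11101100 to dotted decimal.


00001011 = 11
11010001 = 209
11111101 = 253
11101100 = 236
IP: 11.209.253.236


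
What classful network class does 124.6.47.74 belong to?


First octet: 124
Binary: 01111100
0xxxxxxx -> Class A (1-126)
Class A, default mask 255.0.0.0 (/8)


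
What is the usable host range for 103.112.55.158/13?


Network: 103.112.0.0
Broadcast: 103.119.255.255
First usable = network + 1
Last usable = broadcast - 1
Range: 103.112.0.1 to 103.119.255.254


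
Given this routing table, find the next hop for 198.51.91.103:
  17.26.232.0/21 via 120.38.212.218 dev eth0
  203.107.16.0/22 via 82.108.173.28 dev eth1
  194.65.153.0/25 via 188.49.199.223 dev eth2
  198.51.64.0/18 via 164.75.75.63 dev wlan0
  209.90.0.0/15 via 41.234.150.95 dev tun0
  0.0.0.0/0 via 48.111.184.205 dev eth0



Longest prefix match for 198.51.91.103:
  /21 17.26.232.0: no
  /22 203.107.16.0: no
  /25 194.65.153.0: no
  /18 198.51.64.0: MATCH
  /15 209.90.0.0: no
  /0 0.0.0.0: MATCH
Selected: next-hop 164.75.75.63 via wlan0 (matched /18)


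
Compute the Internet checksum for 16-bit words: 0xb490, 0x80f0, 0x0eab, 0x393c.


Sum all words (with carry folding):
+ 0xb490 = 0xb490
+ 0x80f0 = 0x3581
+ 0x0eab = 0x442c
+ 0x393c = 0x7d68
One's complement: ~0x7d68
Checksum = 0x8297


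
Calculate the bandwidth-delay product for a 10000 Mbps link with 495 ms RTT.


BDP = bandwidth * RTT
= 10000 Mbps * 495 ms
= 10000 * 1e6 * 495 / 1000 bits
= 4950000000 bits
= 618750000 bytes
= 604248.0469 KB
BDP = 4950000000 bits (618750000 bytes)


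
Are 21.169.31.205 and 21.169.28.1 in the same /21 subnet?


Mask: 255.255.248.0
21.169.31.205 AND mask = 21.169.24.0
21.169.28.1 AND mask = 21.169.24.0
Yes, same subnet (21.169.24.0)


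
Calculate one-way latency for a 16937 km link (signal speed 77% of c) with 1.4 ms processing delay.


Speed = 0.77 * 3e5 km/s = 231000 km/s
Propagation delay = 16937 / 231000 = 0.0733 s = 73.3203 ms
Processing delay = 1.4 ms
Total one-way latency = 74.7203 ms


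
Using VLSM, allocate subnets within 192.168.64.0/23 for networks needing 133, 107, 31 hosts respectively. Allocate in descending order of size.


133 hosts -> /24 (254 usable): 192.168.64.0/24
107 hosts -> /25 (126 usable): 192.168.65.0/25
31 hosts -> /26 (62 usable): 192.168.65.128/26
Allocation: 192.168.64.0/24 (133 hosts, 254 usable); 192.168.65.0/25 (107 hosts, 126 usable); 192.168.65.128/26 (31 hosts, 62 usable)


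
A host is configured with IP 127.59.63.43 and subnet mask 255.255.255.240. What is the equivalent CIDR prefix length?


Binary: 11111111.11111111.11111111.11110000
Count leading 1s
Prefix: /28


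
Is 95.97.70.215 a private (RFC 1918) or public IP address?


RFC 1918 private ranges:
  10.0.0.0/8 (10.0.0.0 - 10.255.255.255)
  172.16.0.0/12 (172.16.0.0 - 172.31.255.255)
  192.168.0.0/16 (192.168.0.0 - 192.168.255.255)
Public (not in any RFC 1918 range)


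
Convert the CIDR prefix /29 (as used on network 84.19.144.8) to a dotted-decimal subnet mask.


/29 means 29 network bits, 3 host bits
Binary: 11111111111111111111111111111000
Mask: 255.255.255.248


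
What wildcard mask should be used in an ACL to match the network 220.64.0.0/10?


Subnet mask: 255.192.0.0
Wildcard = 255.255.255.255 - subnet mask
255 - 255 = 0
255 - 192 = 63
255 - 0 = 255
255 - 0 = 255
Wildcard: 0.63.255.255


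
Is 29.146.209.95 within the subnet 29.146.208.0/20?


Subnet network: 29.146.208.0
Test IP AND mask: 29.146.208.0
Yes, 29.146.209.95 is in 29.146.208.0/20


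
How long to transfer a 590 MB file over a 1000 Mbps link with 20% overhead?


Effective throughput = 1000 * (1 - 20/100) = 800 Mbps
File size in Mb = 590 * 8 = 4720 Mb
Time = 4720 / 800
Time = 5.9 seconds


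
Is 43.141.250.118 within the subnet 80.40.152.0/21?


Subnet network: 80.40.152.0
Test IP AND mask: 43.141.248.0
No, 43.141.250.118 is not in 80.40.152.0/21


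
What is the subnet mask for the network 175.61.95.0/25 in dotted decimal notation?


/25 means 25 network bits, 7 host bits
Binary: 11111111111111111111111110000000
Mask: 255.255.255.128


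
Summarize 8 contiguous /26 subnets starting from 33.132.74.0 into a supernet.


Original prefix: /26
Number of subnets: 8 = 2^3
New prefix = 26 - 3 = 23
Supernet: 33.132.74.0/23


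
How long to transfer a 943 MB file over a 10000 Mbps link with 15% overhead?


Effective throughput = 10000 * (1 - 15/100) = 8500 Mbps
File size in Mb = 943 * 8 = 7544 Mb
Time = 7544 / 8500
Time = 0.8875 seconds


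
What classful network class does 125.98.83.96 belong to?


First octet: 125
Binary: 01111101
0xxxxxxx -> Class A (1-126)
Class A, default mask 255.0.0.0 (/8)


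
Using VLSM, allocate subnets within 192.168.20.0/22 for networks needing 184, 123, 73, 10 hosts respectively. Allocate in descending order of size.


184 hosts -> /24 (254 usable): 192.168.20.0/24
123 hosts -> /25 (126 usable): 192.168.21.0/25
73 hosts -> /25 (126 usable): 192.168.21.128/25
10 hosts -> /28 (14 usable): 192.168.22.0/28
Allocation: 192.168.20.0/24 (184 hosts, 254 usable); 192.168.21.0/25 (123 hosts, 126 usable); 192.168.21.128/25 (73 hosts, 126 usable); 192.168.22.0/28 (10 hosts, 14 usable)


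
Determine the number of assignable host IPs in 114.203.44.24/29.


Host bits = 32 - 29 = 3
Total addresses = 2^3 = 8
Usable = total - 2 (network and broadcast)
Usable hosts: 6


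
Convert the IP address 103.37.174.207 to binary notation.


103 = 01100111
37 = 00100101
174 = 10101110
207 = 11001111
Binary: 01100111.00100101.10101110.11001111


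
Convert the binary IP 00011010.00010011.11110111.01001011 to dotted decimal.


00011010 = 26
00010011 = 19
11110111 = 247
01001011 = 75
IP: 26.19.247.75


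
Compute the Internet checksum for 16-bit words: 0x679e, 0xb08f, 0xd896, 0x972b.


Sum all words (with carry folding):
+ 0x679e = 0x679e
+ 0xb08f = 0x182e
+ 0xd896 = 0xf0c4
+ 0x972b = 0x87f0
One's complement: ~0x87f0
Checksum = 0x780f


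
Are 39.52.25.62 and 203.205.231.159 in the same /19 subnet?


Mask: 255.255.224.0
39.52.25.62 AND mask = 39.52.0.0
203.205.231.159 AND mask = 203.205.224.0
No, different subnets (39.52.0.0 vs 203.205.224.0)


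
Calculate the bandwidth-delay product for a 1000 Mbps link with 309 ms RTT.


BDP = bandwidth * RTT
= 1000 Mbps * 309 ms
= 1000 * 1e6 * 309 / 1000 bits
= 309000000 bits
= 38625000 bytes
= 37719.7266 KB
BDP = 309000000 bits (38625000 bytes)


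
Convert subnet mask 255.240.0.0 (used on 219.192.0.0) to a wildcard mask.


Subnet mask: 255.240.0.0
Wildcard = 255.255.255.255 - subnet mask
255 - 255 = 0
255 - 240 = 15
255 - 0 = 255
255 - 0 = 255
Wildcard: 0.15.255.255


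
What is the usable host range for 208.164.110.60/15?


Network: 208.164.0.0
Broadcast: 208.165.255.255
First usable = network + 1
Last usable = broadcast - 1
Range: 208.164.0.1 to 208.165.255.254


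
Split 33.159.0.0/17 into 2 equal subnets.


New prefix = 17 + 1 = 18
Each subnet has 16384 addresses
  33.159.0.0/18
  33.159.64.0/18
Subnets: 33.159.0.0/18, 33.159.64.0/18


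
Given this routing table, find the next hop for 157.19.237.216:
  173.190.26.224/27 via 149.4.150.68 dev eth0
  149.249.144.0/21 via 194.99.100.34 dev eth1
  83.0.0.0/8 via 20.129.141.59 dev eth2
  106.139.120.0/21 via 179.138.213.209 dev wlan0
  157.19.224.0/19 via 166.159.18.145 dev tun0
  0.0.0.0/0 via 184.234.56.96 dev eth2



Longest prefix match for 157.19.237.216:
  /27 173.190.26.224: no
  /21 149.249.144.0: no
  /8 83.0.0.0: no
  /21 106.139.120.0: no
  /19 157.19.224.0: MATCH
  /0 0.0.0.0: MATCH
Selected: next-hop 166.159.18.145 via tun0 (matched /19)


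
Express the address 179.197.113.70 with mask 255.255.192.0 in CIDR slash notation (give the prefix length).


Binary: 11111111.11111111.11000000.00000000
Count leading 1s
Prefix: /18


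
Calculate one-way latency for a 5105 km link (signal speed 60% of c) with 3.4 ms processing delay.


Speed = 0.6 * 3e5 km/s = 180000 km/s
Propagation delay = 5105 / 180000 = 0.0284 s = 28.3611 ms
Processing delay = 3.4 ms
Total one-way latency = 31.7611 ms


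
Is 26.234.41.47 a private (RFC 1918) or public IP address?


RFC 1918 private ranges:
  10.0.0.0/8 (10.0.0.0 - 10.255.255.255)
  172.16.0.0/12 (172.16.0.0 - 172.31.255.255)
  192.168.0.0/16 (192.168.0.0 - 192.168.255.255)
Public (not in any RFC 1918 range)


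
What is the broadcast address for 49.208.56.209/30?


Network: 49.208.56.208/30
Host bits = 2
Set all host bits to 1:
Broadcast: 49.208.56.211


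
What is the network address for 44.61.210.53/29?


IP:   00101100.00111101.11010010.00110101
Mask: 11111111.11111111.11111111.11111000
AND operation:
Net:  00101100.00111101.11010010.00110000
Network: 44.61.210.48/29


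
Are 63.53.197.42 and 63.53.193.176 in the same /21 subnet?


Mask: 255.255.248.0
63.53.197.42 AND mask = 63.53.192.0
63.53.193.176 AND mask = 63.53.192.0
Yes, same subnet (63.53.192.0)


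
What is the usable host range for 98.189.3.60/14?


Network: 98.188.0.0
Broadcast: 98.191.255.255
First usable = network + 1
Last usable = broadcast - 1
Range: 98.188.0.1 to 98.191.255.254


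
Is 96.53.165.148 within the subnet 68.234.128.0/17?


Subnet network: 68.234.128.0
Test IP AND mask: 96.53.128.0
No, 96.53.165.148 is not in 68.234.128.0/17


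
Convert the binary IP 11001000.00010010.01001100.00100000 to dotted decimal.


11001000 = 200
00010010 = 18
01001100 = 76
00100000 = 32
IP: 200.18.76.32


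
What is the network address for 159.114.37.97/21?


IP:   10011111.01110010.00100101.01100001
Mask: 11111111.11111111.11111000.00000000
AND operation:
Net:  10011111.01110010.00100000.00000000
Network: 159.114.32.0/21


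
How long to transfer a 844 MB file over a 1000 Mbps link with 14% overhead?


Effective throughput = 1000 * (1 - 14/100) = 860 Mbps
File size in Mb = 844 * 8 = 6752 Mb
Time = 6752 / 860
Time = 7.8512 seconds


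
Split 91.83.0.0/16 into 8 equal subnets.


New prefix = 16 + 3 = 19
Each subnet has 8192 addresses
  91.83.0.0/19
  91.83.32.0/19
  91.83.64.0/19
  91.83.96.0/19
  91.83.128.0/19
  91.83.160.0/19
  91.83.192.0/19
  91.83.224.0/19
Subnets: 91.83.0.0/19, 91.83.32.0/19, 91.83.64.0/19, 91.83.96.0/19, 91.83.128.0/19, 91.83.160.0/19, 91.83.192.0/19, 91.83.224.0/19


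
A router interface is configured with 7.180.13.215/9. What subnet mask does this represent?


/9 means 9 network bits, 23 host bits
Binary: 11111111100000000000000000000000
Mask: 255.128.0.0


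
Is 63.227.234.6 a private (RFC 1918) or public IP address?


RFC 1918 private ranges:
  10.0.0.0/8 (10.0.0.0 - 10.255.255.255)
  172.16.0.0/12 (172.16.0.0 - 172.31.255.255)
  192.168.0.0/16 (192.168.0.0 - 192.168.255.255)
Public (not in any RFC 1918 range)


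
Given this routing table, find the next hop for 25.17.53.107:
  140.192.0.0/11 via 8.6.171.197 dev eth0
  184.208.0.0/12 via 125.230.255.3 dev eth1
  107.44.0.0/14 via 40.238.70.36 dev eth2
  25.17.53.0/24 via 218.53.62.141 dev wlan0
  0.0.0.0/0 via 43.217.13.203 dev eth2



Longest prefix match for 25.17.53.107:
  /11 140.192.0.0: no
  /12 184.208.0.0: no
  /14 107.44.0.0: no
  /24 25.17.53.0: MATCH
  /0 0.0.0.0: MATCH
Selected: next-hop 218.53.62.141 via wlan0 (matched /24)


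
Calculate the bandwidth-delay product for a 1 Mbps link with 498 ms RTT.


BDP = bandwidth * RTT
= 1 Mbps * 498 ms
= 1 * 1e6 * 498 / 1000 bits
= 498000 bits
= 62250 bytes
= 60.791 KB
BDP = 498000 bits (62250 bytes)


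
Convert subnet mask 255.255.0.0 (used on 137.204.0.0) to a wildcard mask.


Subnet mask: 255.255.0.0
Wildcard = 255.255.255.255 - subnet mask
255 - 255 = 0
255 - 255 = 0
255 - 0 = 255
255 - 0 = 255
Wildcard: 0.0.255.255


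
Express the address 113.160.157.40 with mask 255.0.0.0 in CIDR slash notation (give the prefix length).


Binary: 11111111.00000000.00000000.00000000
Count leading 1s
Prefix: /8


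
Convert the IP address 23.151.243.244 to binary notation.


23 = 00010111
151 = 10010111
243 = 11110011
244 = 11110100
Binary: 00010111.10010111.11110011.11110100


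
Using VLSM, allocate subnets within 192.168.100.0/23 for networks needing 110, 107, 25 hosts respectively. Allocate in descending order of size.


110 hosts -> /25 (126 usable): 192.168.100.0/25
107 hosts -> /25 (126 usable): 192.168.100.128/25
25 hosts -> /27 (30 usable): 192.168.101.0/27
Allocation: 192.168.100.0/25 (110 hosts, 126 usable); 192.168.100.128/25 (107 hosts, 126 usable); 192.168.101.0/27 (25 hosts, 30 usable)


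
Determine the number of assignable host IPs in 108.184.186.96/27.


Host bits = 32 - 27 = 5
Total addresses = 2^5 = 32
Usable = total - 2 (network and broadcast)
Usable hosts: 30


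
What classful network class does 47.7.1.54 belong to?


First octet: 47
Binary: 00101111
0xxxxxxx -> Class A (1-126)
Class A, default mask 255.0.0.0 (/8)


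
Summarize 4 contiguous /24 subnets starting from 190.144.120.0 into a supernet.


Original prefix: /24
Number of subnets: 4 = 2^2
New prefix = 24 - 2 = 22
Supernet: 190.144.120.0/22


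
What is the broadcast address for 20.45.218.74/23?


Network: 20.45.218.0/23
Host bits = 9
Set all host bits to 1:
Broadcast: 20.45.219.255


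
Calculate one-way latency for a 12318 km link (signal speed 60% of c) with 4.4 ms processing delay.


Speed = 0.6 * 3e5 km/s = 180000 km/s
Propagation delay = 12318 / 180000 = 0.0684 s = 68.4333 ms
Processing delay = 4.4 ms
Total one-way latency = 72.8333 ms
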